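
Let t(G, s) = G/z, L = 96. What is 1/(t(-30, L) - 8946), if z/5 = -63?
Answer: -21/187864 ≈ -0.00011178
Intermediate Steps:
z = -315 (z = 5*(-63) = -315)
t(G, s) = -G/315 (t(G, s) = G/(-315) = G*(-1/315) = -G/315)
1/(t(-30, L) - 8946) = 1/(-1/315*(-30) - 8946) = 1/(2/21 - 8946) = 1/(-187864/21) = -21/187864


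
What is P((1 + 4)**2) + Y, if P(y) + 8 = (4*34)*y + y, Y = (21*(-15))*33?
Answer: -6978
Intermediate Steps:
Y = -10395 (Y = -315*33 = -10395)
P(y) = -8 + 137*y (P(y) = -8 + ((4*34)*y + y) = -8 + (136*y + y) = -8 + 137*y)
P((1 + 4)**2) + Y = (-8 + 137*(1 + 4)**2) - 10395 = (-8 + 137*5**2) - 10395 = (-8 + 137*25) - 10395 = (-8 + 3425) - 10395 = 3417 - 10395 = -6978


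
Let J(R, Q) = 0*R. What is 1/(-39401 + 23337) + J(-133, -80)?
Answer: -1/16064 ≈ -6.2251e-5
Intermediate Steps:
J(R, Q) = 0
1/(-39401 + 23337) + J(-133, -80) = 1/(-39401 + 23337) + 0 = 1/(-16064) + 0 = -1/16064 + 0 = -1/16064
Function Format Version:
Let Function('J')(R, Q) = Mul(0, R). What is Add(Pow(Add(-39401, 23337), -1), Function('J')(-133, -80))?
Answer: Rational(-1, 16064) ≈ -6.2251e-5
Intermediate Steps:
Function('J')(R, Q) = 0
Add(Pow(Add(-39401, 23337), -1), Function('J')(-133, -80)) = Add(Pow(Add(-39401, 23337), -1), 0) = Add(Pow(-16064, -1), 0) = Add(Rational(-1, 16064), 0) = Rational(-1, 16064)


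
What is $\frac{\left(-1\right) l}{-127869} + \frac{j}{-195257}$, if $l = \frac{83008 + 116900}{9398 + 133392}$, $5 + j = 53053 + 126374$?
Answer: $- \frac{545987035796144}{594180540329845} \approx -0.91889$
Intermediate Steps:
$j = 179422$ ($j = -5 + \left(53053 + 126374\right) = -5 + 179427 = 179422$)
$l = \frac{99954}{71395}$ ($l = \frac{199908}{142790} = 199908 \cdot \frac{1}{142790} = \frac{99954}{71395} \approx 1.4$)
$\frac{\left(-1\right) l}{-127869} + \frac{j}{-195257} = \frac{\left(-1\right) \frac{99954}{71395}}{-127869} + \frac{179422}{-195257} = \left(- \frac{99954}{71395}\right) \left(- \frac{1}{127869}\right) + 179422 \left(- \frac{1}{195257}\right) = \frac{33318}{3043069085} - \frac{179422}{195257} = - \frac{545987035796144}{594180540329845}$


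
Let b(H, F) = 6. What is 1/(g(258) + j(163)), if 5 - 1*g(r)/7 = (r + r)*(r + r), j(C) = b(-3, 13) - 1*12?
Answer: -1/1863763 ≈ -5.3655e-7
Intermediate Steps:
j(C) = -6 (j(C) = 6 - 1*12 = 6 - 12 = -6)
g(r) = 35 - 28*r² (g(r) = 35 - 7*(r + r)*(r + r) = 35 - 7*2*r*2*r = 35 - 28*r²)
1/(g(258) + j(163)) = 1/((35 - 28*258²) - 6) = 1/((35 - 28*66564) - 6) = 1/((35 - 1863792) - 6) = 1/(-1863757 - 6) = 1/(-1863763) = -1/1863763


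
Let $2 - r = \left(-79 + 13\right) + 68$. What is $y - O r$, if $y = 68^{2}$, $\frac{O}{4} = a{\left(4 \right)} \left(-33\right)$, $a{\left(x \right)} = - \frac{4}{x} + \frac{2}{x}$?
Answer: $4624$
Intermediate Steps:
$a{\left(x \right)} = - \frac{2}{x}$
$r = 0$ ($r = 2 - \left(\left(-79 + 13\right) + 68\right) = 2 - \left(-66 + 68\right) = 2 - 2 = 0$)
$O = 66$ ($O = 4 - \frac{2}{4} \left(-33\right) = 4 \left(-2\right) \frac{1}{4} \left(-33\right) = 4 \left(\left(- \frac{1}{2}\right) \left(-33\right)\right) = 4 \cdot \frac{33}{2} = 66$)
$y = 4624$
$y - O r = 4624 - 66 \cdot 0 = 4624 - 0 = 4624 + 0 = 4624$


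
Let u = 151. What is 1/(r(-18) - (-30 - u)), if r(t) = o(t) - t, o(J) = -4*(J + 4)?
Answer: 1/255 ≈ 0.0039216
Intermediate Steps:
o(J) = -16 - 4*J (o(J) = -4*(4 + J) = -16 - 4*J)
r(t) = -16 - 5*t (r(t) = (-16 - 4*t) - t = -16 - 5*t)
1/(r(-18) - (-30 - u)) = 1/((-16 - 5*(-18)) - (-30 - 1*151)) = 1/((-16 + 90) - (-30 - 151)) = 1/(74 - 1*(-181)) = 1/(74 + 181) = 1/255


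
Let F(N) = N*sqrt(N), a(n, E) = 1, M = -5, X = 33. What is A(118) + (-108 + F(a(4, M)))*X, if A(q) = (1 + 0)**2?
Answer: -3530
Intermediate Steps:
A(q) = 1 (A(q) = 1**2 = 1)
F(N) = N**(3/2)
A(118) + (-108 + F(a(4, M)))*X = 1 + (-108 + 1**(3/2))*33 = 1 + (-108 + 1)*33 = 1 - 107*33 = 1 - 3531 = -3530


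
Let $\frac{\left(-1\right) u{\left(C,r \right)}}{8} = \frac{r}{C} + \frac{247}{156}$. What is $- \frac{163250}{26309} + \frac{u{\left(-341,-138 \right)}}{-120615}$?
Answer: $- \frac{4028569974764}{649249003161} \approx -6.205$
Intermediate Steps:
$u{\left(C,r \right)} = - \frac{38}{3} - \frac{8 r}{C}$ ($u{\left(C,r \right)} = - 8 \left(\frac{r}{C} + \frac{247}{156}\right) = - 8 \left(\frac{r}{C} + 247 \cdot \frac{1}{156}\right) = - 8 \left(\frac{r}{C} + \frac{19}{12}\right) = - 8 \left(\frac{19}{12} + \frac{r}{C}\right) = - \frac{38}{3} - \frac{8 r}{C}$)
$- \frac{163250}{26309} + \frac{u{\left(-341,-138 \right)}}{-120615} = - \frac{163250}{26309} + \frac{- \frac{38}{3} - - \frac{1104}{-341}}{-120615} = \left(-163250\right) \frac{1}{26309} + \left(- \frac{38}{3} - \left(-1104\right) \left(- \frac{1}{341}\right)\right) \left(- \frac{1}{120615}\right) = - \frac{163250}{26309} + \left(- \frac{38}{3} - \frac{1104}{341}\right) \left(- \frac{1}{120615}\right) = - \frac{163250}{26309} - - \frac{3254}{24677829} = - \frac{163250}{26309} + \frac{3254}{24677829} = - \frac{4028569974764}{649249003161}$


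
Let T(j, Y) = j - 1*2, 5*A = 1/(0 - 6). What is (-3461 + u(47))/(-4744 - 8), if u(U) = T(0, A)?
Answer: 3463/4752 ≈ 0.72875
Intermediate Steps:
A = -1/30 (A = 1/(5*(0 - 6)) = (⅕)/(-6) = (⅕)*(-⅙) = -1/30 ≈ -0.033333)
T(j, Y) = -2 + j (T(j, Y) = j - 2 = -2 + j)
u(U) = -2 (u(U) = -2 + 0 = -2)
(-3461 + u(47))/(-4744 - 8) = (-3461 - 2)/(-4744 - 8) = -3463/(-4752) = -3463*(-1/4752) = 3463/4752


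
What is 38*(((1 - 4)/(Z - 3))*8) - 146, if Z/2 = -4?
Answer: -694/11 ≈ -63.091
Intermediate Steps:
Z = -8 (Z = 2*(-4) = -8)
38*(((1 - 4)/(Z - 3))*8) - 146 = 38*(((1 - 4)/(-8 - 3))*8) - 146 = 38*(-3/(-11)*8) - 146 = 38*(-3*(-1/11)*8) - 146 = 38*((3/11)*8) - 146 = 38*(24/11) - 146 = 912/11 - 146 = -694/11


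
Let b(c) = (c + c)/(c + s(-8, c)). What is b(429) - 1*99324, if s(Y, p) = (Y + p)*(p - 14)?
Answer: -8698000899/87572 ≈ -99324.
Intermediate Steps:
s(Y, p) = (-14 + p)*(Y + p) (s(Y, p) = (Y + p)*(-14 + p) = (-14 + p)*(Y + p))
b(c) = 2*c/(112 + c² - 21*c) (b(c) = (c + c)/(c + (c² - 14*(-8) - 14*c - 8*c)) = (2*c)/(c + (c² + 112 - 14*c - 8*c)) = (2*c)/(c + (112 + c² - 22*c)) = (2*c)/(112 + c² - 21*c) = 2*c/(112 + c² - 21*c))
b(429) - 1*99324 = 2*429/(112 + 429² - 21*429) - 1*99324 = 2*429/(112 + 184041 - 9009) - 99324 = 2*429/175144 - 99324 = 2*429*(1/175144) - 99324 = 429/87572 - 99324 = -8698000899/87572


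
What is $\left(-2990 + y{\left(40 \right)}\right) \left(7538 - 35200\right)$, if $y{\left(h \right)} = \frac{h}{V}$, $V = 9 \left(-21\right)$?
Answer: $\frac{15633179300}{189} \approx 8.2715 \cdot 10^{7}$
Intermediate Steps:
$V = -189$
$y{\left(h \right)} = - \frac{h}{189}$ ($y{\left(h \right)} = \frac{h}{-189} = h \left(- \frac{1}{189}\right) = - \frac{h}{189}$)
$\left(-2990 + y{\left(40 \right)}\right) \left(7538 - 35200\right) = \left(-2990 - \frac{40}{189}\right) \left(7538 - 35200\right) = \left(-2990 - \frac{40}{189}\right) \left(-27662\right) = \left(- \frac{565150}{189}\right) \left(-27662\right) = \frac{15633179300}{189}$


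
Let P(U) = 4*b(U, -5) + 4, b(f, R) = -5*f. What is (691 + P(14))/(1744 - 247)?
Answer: 415/1497 ≈ 0.27722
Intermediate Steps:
P(U) = 4 - 20*U (P(U) = 4*(-5*U) + 4 = -20*U + 4 = 4 - 20*U)
(691 + P(14))/(1744 - 247) = (691 + (4 - 20*14))/(1744 - 247) = (691 + (4 - 280))/1497 = (691 - 276)*(1/1497) = 415*(1/1497) = 415/1497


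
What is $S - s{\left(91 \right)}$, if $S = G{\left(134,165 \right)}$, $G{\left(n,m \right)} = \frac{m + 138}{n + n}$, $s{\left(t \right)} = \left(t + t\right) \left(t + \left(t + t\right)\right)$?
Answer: $- \frac{13315545}{268} \approx -49685.0$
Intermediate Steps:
$s{\left(t \right)} = 6 t^{2}$ ($s{\left(t \right)} = 2 t \left(t + 2 t\right) = 2 t 3 t = 6 t^{2}$)
$G{\left(n,m \right)} = \frac{138 + m}{2 n}$
$S = \frac{303}{268}$ ($S = \frac{138 + 165}{2 \cdot 134} = \frac{1}{2} \cdot \frac{1}{134} \cdot 303 = \frac{303}{268} \approx 1.1306$)
$S - s{\left(91 \right)} = \frac{303}{268} - 6 \cdot 91^{2} = \frac{303}{268} - 6 \cdot 8281 = \frac{303}{268} - 49686 = - \frac{13315545}{268}$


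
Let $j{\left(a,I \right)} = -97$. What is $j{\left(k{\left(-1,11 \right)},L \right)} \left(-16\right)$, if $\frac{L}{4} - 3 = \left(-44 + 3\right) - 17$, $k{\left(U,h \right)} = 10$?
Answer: $1552$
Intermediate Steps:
$L = -220$ ($L = 12 + 4 \left(\left(-44 + 3\right) - 17\right) = 12 + 4 \left(-41 - 17\right) = 12 + 4 \left(-58\right) = 12 - 232 = -220$)
$j{\left(k{\left(-1,11 \right)},L \right)} \left(-16\right) = \left(-97\right) \left(-16\right) = 1552$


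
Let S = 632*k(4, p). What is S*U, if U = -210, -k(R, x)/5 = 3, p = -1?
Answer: 1990800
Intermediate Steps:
k(R, x) = -15 (k(R, x) = -5*3 = -15)
S = -9480 (S = 632*(-15) = -9480)
S*U = -9480*(-210) = 1990800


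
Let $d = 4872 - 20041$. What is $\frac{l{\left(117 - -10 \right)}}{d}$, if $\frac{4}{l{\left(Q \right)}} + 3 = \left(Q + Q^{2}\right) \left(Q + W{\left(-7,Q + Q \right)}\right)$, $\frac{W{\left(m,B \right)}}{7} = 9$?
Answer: $- \frac{4}{46851534653} \approx -8.5376 \cdot 10^{-11}$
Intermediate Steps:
$W{\left(m,B \right)} = 63$ ($W{\left(m,B \right)} = 7 \cdot 9 = 63$)
$d = -15169$ ($d = 4872 - 20041 = -15169$)
$l{\left(Q \right)} = \frac{4}{-3 + \left(63 + Q\right) \left(Q + Q^{2}\right)}$ ($l{\left(Q \right)} = \frac{4}{-3 + \left(Q + Q^{2}\right) \left(Q + 63\right)} = \frac{4}{-3 + \left(Q + Q^{2}\right) \left(63 + Q\right)} = \frac{4}{-3 + \left(63 + Q\right) \left(Q + Q^{2}\right)}$)
$\frac{l{\left(117 - -10 \right)}}{d} = \frac{4 \frac{1}{-3 + \left(117 - -10\right)^{3} + 63 \left(117 - -10\right) + 64 \left(117 - -10\right)^{2}}}{-15169} = \frac{4}{-3 + \left(117 + 10\right)^{3} + 63 \left(117 + 10\right) + 64 \left(117 + 10\right)^{2}} \left(- \frac{1}{15169}\right) = \frac{4}{-3 + 127^{3} + 63 \cdot 127 + 64 \cdot 127^{2}} \left(- \frac{1}{15169}\right) = \frac{4}{-3 + 2048383 + 8001 + 64 \cdot 16129} \left(- \frac{1}{15169}\right) = \frac{4}{-3 + 2048383 + 8001 + 1032256} \left(- \frac{1}{15169}\right) = \frac{4}{3088637} \left(- \frac{1}{15169}\right) = - \frac{4}{46851534653}$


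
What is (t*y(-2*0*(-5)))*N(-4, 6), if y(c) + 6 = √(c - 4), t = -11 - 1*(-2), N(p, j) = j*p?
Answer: -1296 + 432*I ≈ -1296.0 + 432.0*I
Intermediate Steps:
t = -9 (t = -11 + 2 = -9)
y(c) = -6 + √(-4 + c) (y(c) = -6 + √(c - 4) = -6 + √(-4 + c))
(t*y(-2*0*(-5)))*N(-4, 6) = (-9*(-6 + √(-4 - 2*0*(-5))))*(6*(-4)) = -9*(-6 + √(-4 + 0*(-5)))*(-24) = -9*(-6 + √(-4 + 0))*(-24) = -9*(-6 + √(-4))*(-24) = -9*(-6 + 2*I)*(-24) = (54 - 18*I)*(-24) = -1296 + 432*I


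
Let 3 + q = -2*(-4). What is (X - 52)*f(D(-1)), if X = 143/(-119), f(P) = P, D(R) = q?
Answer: -31655/119 ≈ -266.01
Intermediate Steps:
q = 5 (q = -3 - 2*(-4) = -3 + 8 = 5)
D(R) = 5
X = -143/119 (X = 143*(-1/119) = -143/119 ≈ -1.2017)
(X - 52)*f(D(-1)) = (-143/119 - 52)*5 = -6331/119*5 = -31655/119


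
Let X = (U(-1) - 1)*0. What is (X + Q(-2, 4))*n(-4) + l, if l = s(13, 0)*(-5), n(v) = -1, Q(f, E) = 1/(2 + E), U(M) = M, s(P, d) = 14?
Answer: -421/6 ≈ -70.167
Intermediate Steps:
X = 0 (X = (-1 - 1)*0 = -2*0 = 0)
l = -70 (l = 14*(-5) = -70)
(X + Q(-2, 4))*n(-4) + l = (0 + 1/(2 + 4))*(-1) - 70 = (0 + 1/6)*(-1) - 70 = (0 + ⅙)*(-1) - 70 = (⅙)*(-1) - 70 = -⅙ - 70 = -421/6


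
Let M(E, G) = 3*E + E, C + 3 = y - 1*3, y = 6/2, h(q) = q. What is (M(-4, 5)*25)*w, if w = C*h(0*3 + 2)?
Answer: 2400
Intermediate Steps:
y = 3 (y = 6*(1/2) = 3)
C = -3 (C = -3 + (3 - 1*3) = -3 + (3 - 3) = -3 + 0 = -3)
M(E, G) = 4*E
w = -6 (w = -3*(0*3 + 2) = -3*(0 + 2) = -3*2 = -6)
(M(-4, 5)*25)*w = ((4*(-4))*25)*(-6) = -16*25*(-6) = -400*(-6) = 2400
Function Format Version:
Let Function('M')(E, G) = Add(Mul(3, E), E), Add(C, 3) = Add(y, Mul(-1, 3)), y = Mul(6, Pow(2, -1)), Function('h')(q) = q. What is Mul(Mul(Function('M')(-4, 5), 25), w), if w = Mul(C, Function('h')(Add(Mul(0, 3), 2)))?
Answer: 2400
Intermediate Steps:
y = 3 (y = Mul(6, Rational(1, 2)) = 3)
C = -3 (C = Add(-3, Add(3, Mul(-1, 3))) = Add(-3, Add(3, -3)) = Add(-3, 0) = -3)
Function('M')(E, G) = Mul(4, E)
w = -6 (w = Mul(-3, Add(Mul(0, 3), 2)) = Mul(-3, Add(0, 2)) = Mul(-3, 2) = -6)
Mul(Mul(Function('M')(-4, 5), 25), w) = Mul(Mul(Mul(4, -4), 25), -6) = Mul(Mul(-16, 25), -6) = Mul(-400, -6) = 2400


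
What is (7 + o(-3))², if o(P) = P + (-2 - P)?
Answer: 25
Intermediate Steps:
o(P) = -2
(7 + o(-3))² = (7 - 2)² = 5² = 25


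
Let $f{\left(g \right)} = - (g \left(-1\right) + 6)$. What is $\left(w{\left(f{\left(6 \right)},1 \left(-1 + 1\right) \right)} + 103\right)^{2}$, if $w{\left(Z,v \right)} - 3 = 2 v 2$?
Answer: $11236$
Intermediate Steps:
$f{\left(g \right)} = -6 + g$ ($f{\left(g \right)} = - (- g + 6) = - (6 - g) = -6 + g$)
$w{\left(Z,v \right)} = 3 + 4 v$ ($w{\left(Z,v \right)} = 3 + 2 v 2 = 3 + 4 v$)
$\left(w{\left(f{\left(6 \right)},1 \left(-1 + 1\right) \right)} + 103\right)^{2} = \left(\left(3 + 4 \cdot 1 \left(-1 + 1\right)\right) + 103\right)^{2} = \left(\left(3 + 4 \cdot 1 \cdot 0\right) + 103\right)^{2} = \left(\left(3 + 4 \cdot 0\right) + 103\right)^{2} = \left(\left(3 + 0\right) + 103\right)^{2} = \left(3 + 103\right)^{2} = 106^{2} = 11236$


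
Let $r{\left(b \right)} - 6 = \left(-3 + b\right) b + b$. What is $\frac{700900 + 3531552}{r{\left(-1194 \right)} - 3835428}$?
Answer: $- \frac{302318}{171957} \approx -1.7581$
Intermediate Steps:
$r{\left(b \right)} = 6 + b + b \left(-3 + b\right)$ ($r{\left(b \right)} = 6 + \left(\left(-3 + b\right) b + b\right) = 6 + \left(b \left(-3 + b\right) + b\right) = 6 + \left(b + b \left(-3 + b\right)\right) = 6 + b + b \left(-3 + b\right)$)
$\frac{700900 + 3531552}{r{\left(-1194 \right)} - 3835428} = \frac{700900 + 3531552}{\left(6 + \left(-1194\right)^{2} - -2388\right) - 3835428} = \frac{4232452}{\left(6 + 1425636 + 2388\right) - 3835428} = \frac{4232452}{1428030 - 3835428} = \frac{4232452}{-2407398} = 4232452 \left(- \frac{1}{2407398}\right) = - \frac{302318}{171957}$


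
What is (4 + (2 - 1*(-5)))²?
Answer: 121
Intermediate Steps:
(4 + (2 - 1*(-5)))² = (4 + (2 + 5))² = (4 + 7)² = 11² = 121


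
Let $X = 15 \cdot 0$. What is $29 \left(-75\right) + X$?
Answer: $-2175$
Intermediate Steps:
$X = 0$
$29 \left(-75\right) + X = 29 \left(-75\right) + 0 = -2175 + 0 = -2175$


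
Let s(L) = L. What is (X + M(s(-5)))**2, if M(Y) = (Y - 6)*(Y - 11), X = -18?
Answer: 24964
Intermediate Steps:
M(Y) = (-11 + Y)*(-6 + Y) (M(Y) = (-6 + Y)*(-11 + Y) = (-11 + Y)*(-6 + Y))
(X + M(s(-5)))**2 = (-18 + (66 + (-5)**2 - 17*(-5)))**2 = (-18 + (66 + 25 + 85))**2 = (-18 + 176)**2 = 158**2 = 24964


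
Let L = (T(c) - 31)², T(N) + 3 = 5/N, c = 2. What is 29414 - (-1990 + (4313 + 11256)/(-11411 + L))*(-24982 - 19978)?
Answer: -746050604102/8335 ≈ -8.9508e+7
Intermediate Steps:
T(N) = -3 + 5/N
L = 3969/4 (L = ((-3 + 5/2) - 31)² = (-½ - 31)² = (-63/2)² = 3969/4 ≈ 992.25)
29414 - (-1990 + (4313 + 11256)/(-11411 + L))*(-24982 - 19978) = 29414 - (-1990 + (4313 + 11256)/(-11411 + 3969/4))*(-24982 - 19978) = 29414 - (-1990 + 15569/(-41675/4))*(-44960) = 29414 - (-1990 + 15569*(-4/41675))*(-44960) = 29414 - (-1990 - 62276/41675)*(-44960) = 29414 - (-82995526)*(-44960)/41675 = 29414 - 1*746295769792/8335 = 29414 - 746295769792/8335 = -746050604102/8335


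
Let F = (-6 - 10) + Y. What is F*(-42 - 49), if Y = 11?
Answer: 455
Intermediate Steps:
F = -5 (F = (-6 - 10) + 11 = -16 + 11 = -5)
F*(-42 - 49) = -5*(-42 - 49) = -5*(-91) = 455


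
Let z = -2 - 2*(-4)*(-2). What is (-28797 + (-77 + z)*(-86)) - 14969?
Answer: -35596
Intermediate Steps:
z = -18 (z = -2 + 8*(-2) = -2 - 16 = -18)
(-28797 + (-77 + z)*(-86)) - 14969 = (-28797 + (-77 - 18)*(-86)) - 14969 = (-28797 - 95*(-86)) - 14969 = (-28797 + 8170) - 14969 = -20627 - 14969 = -35596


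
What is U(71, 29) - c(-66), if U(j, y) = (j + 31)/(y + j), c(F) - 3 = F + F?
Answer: 6501/50 ≈ 130.02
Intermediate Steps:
c(F) = 3 + 2*F (c(F) = 3 + (F + F) = 3 + 2*F)
U(j, y) = (31 + j)/(j + y)
U(71, 29) - c(-66) = (31 + 71)/(71 + 29) - (3 + 2*(-66)) = 102/100 - (3 - 132) = (1/100)*102 - 1*(-129) = 51/50 + 129 = 6501/50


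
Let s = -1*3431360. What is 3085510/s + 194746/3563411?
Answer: -1032669664005/1222734596896 ≈ -0.84456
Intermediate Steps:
s = -3431360
3085510/s + 194746/3563411 = 3085510/(-3431360) + 194746/3563411 = 3085510*(-1/3431360) + 194746*(1/3563411) = -308551/343136 + 194746/3563411 = -1032669664005/1222734596896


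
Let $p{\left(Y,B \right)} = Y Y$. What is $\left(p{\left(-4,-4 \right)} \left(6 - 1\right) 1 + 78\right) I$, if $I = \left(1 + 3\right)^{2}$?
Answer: $2528$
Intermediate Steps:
$p{\left(Y,B \right)} = Y^{2}$
$I = 16$ ($I = 4^{2} = 16$)
$\left(p{\left(-4,-4 \right)} \left(6 - 1\right) 1 + 78\right) I = \left(\left(-4\right)^{2} \left(6 - 1\right) 1 + 78\right) 16 = \left(16 \cdot 5 \cdot 1 + 78\right) 16 = \left(16 \cdot 5 + 78\right) 16 = \left(80 + 78\right) 16 = 158 \cdot 16 = 2528$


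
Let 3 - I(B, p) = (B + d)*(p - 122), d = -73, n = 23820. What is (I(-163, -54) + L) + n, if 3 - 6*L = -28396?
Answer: -77879/6 ≈ -12980.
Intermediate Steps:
L = 28399/6 (L = ½ - ⅙*(-28396) = ½ + 14198/3 = 28399/6 ≈ 4733.2)
I(B, p) = 3 - (-122 + p)*(-73 + B) (I(B, p) = 3 - (B - 73)*(p - 122) = 3 - (-73 + B)*(-122 + p) = 3 - (-122 + p)*(-73 + B))
(I(-163, -54) + L) + n = ((-8903 + 73*(-54) + 122*(-163) - 1*(-163)*(-54)) + 28399/6) + 23820 = ((-8903 - 3942 - 19886 - 8802) + 28399/6) + 23820 = (-41533 + 28399/6) + 23820 = -220799/6 + 23820 = -77879/6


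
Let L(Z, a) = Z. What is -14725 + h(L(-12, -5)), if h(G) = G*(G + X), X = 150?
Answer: -16381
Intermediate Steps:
h(G) = G*(150 + G) (h(G) = G*(G + 150) = G*(150 + G))
-14725 + h(L(-12, -5)) = -14725 - 12*(150 - 12) = -14725 - 12*138 = -14725 - 1656 = -16381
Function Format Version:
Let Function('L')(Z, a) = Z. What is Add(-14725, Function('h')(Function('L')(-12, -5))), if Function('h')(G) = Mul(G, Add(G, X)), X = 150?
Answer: -16381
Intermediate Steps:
Function('h')(G) = Mul(G, Add(150, G)) (Function('h')(G) = Mul(G, Add(G, 150)) = Mul(G, Add(150, G)))
Add(-14725, Function('h')(Function('L')(-12, -5))) = Add(-14725, Mul(-12, Add(150, -12))) = Add(-14725, Mul(-12, 138)) = Add(-14725, -1656) = -16381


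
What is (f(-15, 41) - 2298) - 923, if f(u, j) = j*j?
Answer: -1540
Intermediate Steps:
f(u, j) = j²
(f(-15, 41) - 2298) - 923 = (41² - 2298) - 923 = (1681 - 2298) - 923 = -617 - 923 = -1540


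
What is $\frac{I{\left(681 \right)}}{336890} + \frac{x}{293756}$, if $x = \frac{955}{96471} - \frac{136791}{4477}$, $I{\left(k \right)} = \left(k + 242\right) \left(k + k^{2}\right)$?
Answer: $\frac{13597021410474233998073}{10685595970405761570} \approx 1272.5$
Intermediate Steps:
$I{\left(k \right)} = \left(242 + k\right) \left(k + k^{2}\right)$
$x = - \frac{13192089026}{431900667}$ ($x = 955 \cdot \frac{1}{96471} - \frac{136791}{4477} = \frac{955}{96471} - \frac{136791}{4477} = - \frac{13192089026}{431900667} \approx -30.544$)
$\frac{I{\left(681 \right)}}{336890} + \frac{x}{293756} = \frac{681 \left(242 + 681^{2} + 243 \cdot 681\right)}{336890} - \frac{13192089026}{431900667 \cdot 293756} = 681 \left(242 + 463761 + 165483\right) \frac{1}{336890} - \frac{6596044513}{63436706167626} = 681 \cdot 629486 \cdot \frac{1}{336890} - \frac{6596044513}{63436706167626} = 428679966 \cdot \frac{1}{336890} - \frac{6596044513}{63436706167626} = \frac{214339983}{168445} - \frac{6596044513}{63436706167626} = \frac{13597021410474233998073}{10685595970405761570}$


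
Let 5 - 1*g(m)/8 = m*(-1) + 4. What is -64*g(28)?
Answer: -14848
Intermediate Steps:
g(m) = 8 + 8*m (g(m) = 40 - 8*(m*(-1) + 4) = 40 - 8*(-m + 4) = 40 - 8*(4 - m) = 40 + (-32 + 8*m) = 8 + 8*m)
-64*g(28) = -64*(8 + 8*28) = -64*(8 + 224) = -64*232 = -14848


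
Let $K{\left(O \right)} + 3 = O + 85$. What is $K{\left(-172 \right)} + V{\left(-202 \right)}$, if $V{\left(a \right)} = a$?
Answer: $-292$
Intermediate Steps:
$K{\left(O \right)} = 82 + O$ ($K{\left(O \right)} = -3 + \left(O + 85\right) = -3 + \left(85 + O\right) = 82 + O$)
$K{\left(-172 \right)} + V{\left(-202 \right)} = \left(82 - 172\right) - 202 = -90 - 202 = -292$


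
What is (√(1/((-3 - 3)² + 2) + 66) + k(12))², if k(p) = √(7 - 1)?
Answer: 2737/38 + 2*√143013/19 ≈ 111.83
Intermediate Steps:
k(p) = √6
(√(1/((-3 - 3)² + 2) + 66) + k(12))² = (√(1/((-3 - 3)² + 2) + 66) + √6)² = (√(1/((-6)² + 2) + 66) + √6)² = (√(1/(36 + 2) + 66) + √6)² = (√(1/38 + 66) + √6)² = (√(2509/38) + √6)² = (√95342/38 + √6)² = (√6 + √95342/38)²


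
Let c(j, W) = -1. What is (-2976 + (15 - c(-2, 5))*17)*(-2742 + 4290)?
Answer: -4185792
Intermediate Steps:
(-2976 + (15 - c(-2, 5))*17)*(-2742 + 4290) = (-2976 + (15 - 1*(-1))*17)*(-2742 + 4290) = (-2976 + (15 + 1)*17)*1548 = (-2976 + 16*17)*1548 = (-2976 + 272)*1548 = -2704*1548 = -4185792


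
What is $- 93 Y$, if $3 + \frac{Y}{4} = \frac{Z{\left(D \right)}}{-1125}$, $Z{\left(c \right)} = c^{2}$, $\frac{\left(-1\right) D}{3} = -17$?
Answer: $\frac{247008}{125} \approx 1976.1$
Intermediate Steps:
$D = 51$ ($D = \left(-3\right) \left(-17\right) = 51$)
$Y = - \frac{2656}{125}$ ($Y = -12 + 4 \frac{51^{2}}{-1125} = -12 + 4 \cdot 2601 \left(- \frac{1}{1125}\right) = -12 + 4 \left(- \frac{289}{125}\right) = -12 - \frac{1156}{125} = - \frac{2656}{125} \approx -21.248$)
$- 93 Y = \left(-93\right) \left(- \frac{2656}{125}\right) = \frac{247008}{125}$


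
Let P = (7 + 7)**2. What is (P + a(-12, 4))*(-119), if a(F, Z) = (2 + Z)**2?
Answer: -27608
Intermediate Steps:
P = 196 (P = 14**2 = 196)
(P + a(-12, 4))*(-119) = (196 + (2 + 4)**2)*(-119) = (196 + 6**2)*(-119) = (196 + 36)*(-119) = 232*(-119) = -27608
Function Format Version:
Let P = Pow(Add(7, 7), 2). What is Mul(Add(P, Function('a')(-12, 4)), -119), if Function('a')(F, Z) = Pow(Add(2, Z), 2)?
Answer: -27608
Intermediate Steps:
P = 196 (P = Pow(14, 2) = 196)
Mul(Add(P, Function('a')(-12, 4)), -119) = Mul(Add(196, Pow(Add(2, 4), 2)), -119) = Mul(Add(196, Pow(6, 2)), -119) = Mul(Add(196, 36), -119) = Mul(232, -119) = -27608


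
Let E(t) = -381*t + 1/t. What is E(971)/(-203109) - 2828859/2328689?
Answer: 25328455484789/41751030997461 ≈ 0.60665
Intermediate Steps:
E(t) = 1/t - 381*t
E(971)/(-203109) - 2828859/2328689 = (1/971 - 381*971)/(-203109) - 2828859/2328689 = (1/971 - 369951)*(-1/203109) - 2828859*1/2328689 = -359222420/971*(-1/203109) - 257169/211699 = 359222420/197218839 - 257169/211699 = 25328455484789/41751030997461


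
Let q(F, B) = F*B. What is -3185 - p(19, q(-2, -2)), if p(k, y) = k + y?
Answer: -3208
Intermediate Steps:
q(F, B) = B*F
-3185 - p(19, q(-2, -2)) = -3185 - (19 - 2*(-2)) = -3185 - (19 + 4) = -3185 - 1*23 = -3185 - 23 = -3208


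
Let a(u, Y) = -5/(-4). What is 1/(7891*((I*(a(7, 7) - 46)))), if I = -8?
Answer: 1/2824978 ≈ 3.5398e-7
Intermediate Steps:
a(u, Y) = 5/4 (a(u, Y) = -5*(-¼) = 5/4)
1/(7891*((I*(a(7, 7) - 46)))) = 1/(7891*((-8*(5/4 - 46)))) = 1/(7891*((-8*(-179/4)))) = (1/7891)/358 = (1/7891)*(1/358) = 1/2824978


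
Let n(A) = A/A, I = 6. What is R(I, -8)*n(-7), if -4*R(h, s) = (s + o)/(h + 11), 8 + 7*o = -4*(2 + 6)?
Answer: 24/119 ≈ 0.20168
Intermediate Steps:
o = -40/7 (o = -8/7 + (-4*(2 + 6))/7 = -8/7 + (-4*8)/7 = -8/7 + (⅐)*(-32) = -8/7 - 32/7 = -40/7 ≈ -5.7143)
R(h, s) = -(-40/7 + s)/(4*(11 + h)) (R(h, s) = -(s - 40/7)/(4*(h + 11)) = -(-40/7 + s)/(4*(11 + h)))
n(A) = 1
R(I, -8)*n(-7) = ((40 - 7*(-8))/(28*(11 + 6)))*1 = ((1/28)*(40 + 56)/17)*1 = ((1/28)*(1/17)*96)*1 = (24/119)*1 = 24/119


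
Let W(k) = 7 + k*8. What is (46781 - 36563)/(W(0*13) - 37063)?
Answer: -1703/6176 ≈ -0.27574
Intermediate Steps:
W(k) = 7 + 8*k
(46781 - 36563)/(W(0*13) - 37063) = (46781 - 36563)/((7 + 8*(0*13)) - 37063) = 10218/((7 + 8*0) - 37063) = 10218/((7 + 0) - 37063) = 10218/(7 - 37063) = 10218/(-37056) = 10218*(-1/37056) = -1703/6176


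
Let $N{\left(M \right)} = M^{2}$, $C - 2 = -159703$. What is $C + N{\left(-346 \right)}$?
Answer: $-39985$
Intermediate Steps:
$C = -159701$ ($C = 2 - 159703 = -159701$)
$C + N{\left(-346 \right)} = -159701 + \left(-346\right)^{2} = -159701 + 119716 = -39985$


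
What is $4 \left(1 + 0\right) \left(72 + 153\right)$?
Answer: $900$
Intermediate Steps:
$4 \left(1 + 0\right) \left(72 + 153\right) = 4 \cdot 1 \cdot 225 = 4 \cdot 225 = 900$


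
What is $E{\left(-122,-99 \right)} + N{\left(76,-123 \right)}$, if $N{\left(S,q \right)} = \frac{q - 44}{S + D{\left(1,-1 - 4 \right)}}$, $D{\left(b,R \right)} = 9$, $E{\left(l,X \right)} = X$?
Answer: $- \frac{8582}{85} \approx -100.96$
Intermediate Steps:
$N{\left(S,q \right)} = \frac{-44 + q}{9 + S}$ ($N{\left(S,q \right)} = \frac{q - 44}{S + 9} = \frac{-44 + q}{9 + S}$)
$E{\left(-122,-99 \right)} + N{\left(76,-123 \right)} = -99 + \frac{-44 - 123}{9 + 76} = -99 + \frac{1}{85} \left(-167\right) = -99 - \frac{167}{85} = - \frac{8582}{85}$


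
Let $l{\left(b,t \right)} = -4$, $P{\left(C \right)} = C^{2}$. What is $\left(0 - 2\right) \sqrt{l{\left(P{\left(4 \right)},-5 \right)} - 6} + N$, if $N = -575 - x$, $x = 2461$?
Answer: $-3036 - 2 i \sqrt{10} \approx -3036.0 - 6.3246 i$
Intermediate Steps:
$N = -3036$ ($N = -575 - 2461 = -3036$)
$\left(0 - 2\right) \sqrt{l{\left(P{\left(4 \right)},-5 \right)} - 6} + N = \left(0 - 2\right) \sqrt{-4 - 6} - 3036 = - 2 \sqrt{-10} - 3036 = - 2 i \sqrt{10} - 3036 = -3036 - 2 i \sqrt{10}$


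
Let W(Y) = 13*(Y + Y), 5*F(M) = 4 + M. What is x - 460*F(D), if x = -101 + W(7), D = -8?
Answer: 449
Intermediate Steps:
F(M) = ⅘ + M/5 (F(M) = (4 + M)/5 = ⅘ + M/5)
W(Y) = 26*Y (W(Y) = 13*(2*Y) = 26*Y)
x = 81 (x = -101 + 26*7 = -101 + 182 = 81)
x - 460*F(D) = 81 - 460*(⅘ + (⅕)*(-8)) = 81 - 460*(⅘ - 8/5) = 81 - 460*(-⅘) = 81 + 368 = 449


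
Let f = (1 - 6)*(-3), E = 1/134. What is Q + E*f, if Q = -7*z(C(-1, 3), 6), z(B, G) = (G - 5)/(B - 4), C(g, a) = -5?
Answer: 1073/1206 ≈ 0.88972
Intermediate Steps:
E = 1/134 ≈ 0.0074627
z(B, G) = (-5 + G)/(-4 + B)
Q = 7/9 (Q = -7*(-5 + 6)/(-4 - 5) = -7/(-9) = -(-7)/9 = -7*(-⅑) = 7/9 ≈ 0.77778)
f = 15 (f = -5*(-3) = 15)
Q + E*f = 7/9 + (1/134)*15 = 7/9 + 15/134 = 1073/1206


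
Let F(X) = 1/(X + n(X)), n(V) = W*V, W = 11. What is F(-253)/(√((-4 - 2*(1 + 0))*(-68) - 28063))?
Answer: I*√27655/83960580 ≈ 1.9807e-6*I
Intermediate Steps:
n(V) = 11*V
F(X) = 1/(12*X) (F(X) = 1/(X + 11*X) = 1/(12*X))
F(-253)/(√((-4 - 2*(1 + 0))*(-68) - 28063)) = ((1/12)/(-253))/(√((-4 - 2*(1 + 0))*(-68) - 28063)) = ((1/12)*(-1/253))/(√((-4 - 2*1)*(-68) - 28063)) = -1/(3036*√((-4 - 2)*(-68) - 28063)) = -1/(3036*√(-6*(-68) - 28063)) = -1/(3036*√(408 - 28063)) = -(-I*√27655/27655)/3036 = -(-1)*I*√27655/83960580 = I*√27655/83960580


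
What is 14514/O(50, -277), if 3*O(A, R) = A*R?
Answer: -21771/6925 ≈ -3.1438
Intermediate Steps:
O(A, R) = A*R/3 (O(A, R) = (A*R)/3 = A*R/3)
14514/O(50, -277) = 14514/(((⅓)*50*(-277))) = 14514/(-13850/3) = 14514*(-3/13850) = -21771/6925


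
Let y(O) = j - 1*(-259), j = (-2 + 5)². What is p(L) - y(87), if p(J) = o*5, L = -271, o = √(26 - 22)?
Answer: -258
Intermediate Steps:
j = 9 (j = 3² = 9)
o = 2 (o = √4 = 2)
p(J) = 10 (p(J) = 2*5 = 10)
y(O) = 268 (y(O) = 9 - 1*(-259) = 9 + 259 = 268)
p(L) - y(87) = 10 - 1*268 = 10 - 268 = -258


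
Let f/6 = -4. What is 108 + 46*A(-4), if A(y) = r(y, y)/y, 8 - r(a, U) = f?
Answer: -260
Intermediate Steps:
f = -24 (f = 6*(-4) = -24)
r(a, U) = 32 (r(a, U) = 8 - 1*(-24) = 8 + 24 = 32)
A(y) = 32/y
108 + 46*A(-4) = 108 + 46*(32/(-4)) = 108 + 46*(32*(-¼)) = 108 + 46*(-8) = 108 - 368 = -260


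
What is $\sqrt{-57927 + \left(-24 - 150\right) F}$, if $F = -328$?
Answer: $3 i \sqrt{95} \approx 29.24 i$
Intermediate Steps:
$\sqrt{-57927 + \left(-24 - 150\right) F} = \sqrt{-57927 + \left(-24 - 150\right) \left(-328\right)} = \sqrt{-57927 - -57072} = \sqrt{-57927 + 57072} = \sqrt{-855} = 3 i \sqrt{95}$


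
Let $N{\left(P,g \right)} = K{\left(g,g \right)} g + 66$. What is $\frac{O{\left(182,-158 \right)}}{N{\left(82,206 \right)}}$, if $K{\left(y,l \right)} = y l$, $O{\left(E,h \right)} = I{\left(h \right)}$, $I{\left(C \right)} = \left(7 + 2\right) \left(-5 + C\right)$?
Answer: $- \frac{1467}{8741882} \approx -0.00016781$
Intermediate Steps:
$I{\left(C \right)} = -45 + 9 C$ ($I{\left(C \right)} = 9 \left(-5 + C\right) = -45 + 9 C$)
$O{\left(E,h \right)} = -45 + 9 h$
$K{\left(y,l \right)} = l y$
$N{\left(P,g \right)} = 66 + g^{3}$ ($N{\left(P,g \right)} = g g g + 66 = g^{2} g + 66 = g^{3} + 66 = 66 + g^{3}$)
$\frac{O{\left(182,-158 \right)}}{N{\left(82,206 \right)}} = \frac{-45 + 9 \left(-158\right)}{66 + 206^{3}} = \frac{-45 - 1422}{66 + 8741816} = - \frac{1467}{8741882}$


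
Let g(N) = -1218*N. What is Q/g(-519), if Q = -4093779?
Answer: -1364593/210714 ≈ -6.4760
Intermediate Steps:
Q/g(-519) = -4093779/((-1218*(-519))) = -4093779/632142 = -4093779*1/632142 = -1364593/210714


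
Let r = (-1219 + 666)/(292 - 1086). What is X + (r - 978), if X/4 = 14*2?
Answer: -687051/794 ≈ -865.30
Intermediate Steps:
r = 553/794 (r = -553/(-794) = -553*(-1/794) = 553/794 ≈ 0.69647)
X = 112 (X = 4*(14*2) = 4*28 = 112)
X + (r - 978) = 112 + (553/794 - 978) = 112 - 775979/794 = -687051/794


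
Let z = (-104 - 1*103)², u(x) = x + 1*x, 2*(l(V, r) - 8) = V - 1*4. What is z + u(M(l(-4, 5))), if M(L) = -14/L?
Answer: 42842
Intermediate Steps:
l(V, r) = 6 + V/2 (l(V, r) = 8 + (V - 1*4)/2 = 8 + (V - 4)/2 = 8 + (-4 + V)/2 = 8 + (-2 + V/2) = 6 + V/2)
u(x) = 2*x (u(x) = x + x = 2*x)
z = 42849 (z = (-104 - 103)² = (-207)² = 42849)
z + u(M(l(-4, 5))) = 42849 + 2*(-14/(6 + (½)*(-4))) = 42849 + 2*(-14/(6 - 2)) = 42849 + 2*(-14/4) = 42849 + 2*(-14*¼) = 42849 + 2*(-7/2) = 42849 - 7 = 42842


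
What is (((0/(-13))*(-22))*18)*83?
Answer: 0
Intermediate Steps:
(((0/(-13))*(-22))*18)*83 = (((0*(-1/13))*(-22))*18)*83 = ((0*(-22))*18)*83 = (0*18)*83 = 0*83 = 0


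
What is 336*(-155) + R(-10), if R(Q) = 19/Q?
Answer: -520819/10 ≈ -52082.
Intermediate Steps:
336*(-155) + R(-10) = 336*(-155) + 19/(-10) = -52080 + 19*(-⅒) = -52080 - 19/10 = -520819/10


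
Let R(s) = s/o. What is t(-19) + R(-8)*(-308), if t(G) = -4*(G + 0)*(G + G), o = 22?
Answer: -2776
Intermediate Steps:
t(G) = -8*G² (t(G) = -4*G*2*G = -8*G²)
R(s) = s/22
t(-19) + R(-8)*(-308) = -8*(-19)² + ((1/22)*(-8))*(-308) = -8*361 - 4/11*(-308) = -2888 + 112 = -2776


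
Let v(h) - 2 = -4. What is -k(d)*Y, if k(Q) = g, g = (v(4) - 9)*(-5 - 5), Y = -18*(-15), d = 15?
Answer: -29700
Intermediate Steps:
v(h) = -2 (v(h) = 2 - 4 = -2)
Y = 270
g = 110 (g = (-2 - 9)*(-5 - 5) = -11*(-10) = 110)
k(Q) = 110
-k(d)*Y = -110*270 = -1*29700 = -29700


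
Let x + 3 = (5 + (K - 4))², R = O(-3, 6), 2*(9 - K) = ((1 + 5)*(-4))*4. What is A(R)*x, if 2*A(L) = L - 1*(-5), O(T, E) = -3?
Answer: 3361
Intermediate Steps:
K = 57 (K = 9 - (1 + 5)*(-4)*4/2 = 9 - 6*(-4)*4/2 = 9 - (-12)*4 = 9 - ½*(-96) = 9 + 48 = 57)
R = -3
A(L) = 5/2 + L/2 (A(L) = (L - 1*(-5))/2 = (L + 5)/2 = (5 + L)/2 = 5/2 + L/2)
x = 3361 (x = -3 + (5 + (57 - 4))² = -3 + (5 + 53)² = -3 + 58² = -3 + 3364 = 3361)
A(R)*x = (5/2 + (½)*(-3))*3361 = (5/2 - 3/2)*3361 = 1*3361 = 3361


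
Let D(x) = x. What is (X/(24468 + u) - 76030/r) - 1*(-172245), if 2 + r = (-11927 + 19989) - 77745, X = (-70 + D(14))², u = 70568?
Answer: 57035718331797/331129183 ≈ 1.7225e+5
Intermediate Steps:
X = 3136 (X = (-70 + 14)² = (-56)² = 3136)
r = -69685 (r = -2 + ((-11927 + 19989) - 77745) = -2 + (8062 - 77745) = -2 - 69683 = -69685)
(X/(24468 + u) - 76030/r) - 1*(-172245) = (3136/(24468 + 70568) - 76030/(-69685)) - 1*(-172245) = (3136/95036 - 76030*(-1/69685)) + 172245 = (3136*(1/95036) + 15206/13937) + 172245 = (784/23759 + 15206/13937) + 172245 = 372205962/331129183 + 172245 = 57035718331797/331129183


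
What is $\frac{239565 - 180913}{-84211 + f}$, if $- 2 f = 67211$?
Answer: $- \frac{117304}{235633} \approx -0.49783$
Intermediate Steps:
$f = - \frac{67211}{2}$ ($f = \left(- \frac{1}{2}\right) 67211 = - \frac{67211}{2} \approx -33606.0$)
$\frac{239565 - 180913}{-84211 + f} = \frac{239565 - 180913}{-84211 - \frac{67211}{2}} = \frac{58652}{- \frac{235633}{2}} = 58652 \left(- \frac{2}{235633}\right) = - \frac{117304}{235633}$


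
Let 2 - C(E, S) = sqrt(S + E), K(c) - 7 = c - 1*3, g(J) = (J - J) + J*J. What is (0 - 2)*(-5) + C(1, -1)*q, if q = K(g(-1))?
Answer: 20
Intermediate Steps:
g(J) = J**2 (g(J) = 0 + J**2 = J**2)
K(c) = 4 + c (K(c) = 7 + (c - 1*3) = 7 + (c - 3) = 7 + (-3 + c) = 4 + c)
q = 5 (q = 4 + (-1)**2 = 4 + 1 = 5)
C(E, S) = 2 - sqrt(E + S) (C(E, S) = 2 - sqrt(S + E) = 2 - sqrt(E + S))
(0 - 2)*(-5) + C(1, -1)*q = (0 - 2)*(-5) + (2 - sqrt(1 - 1))*5 = -2*(-5) + (2 - sqrt(0))*5 = 10 + (2 - 1*0)*5 = 10 + (2 + 0)*5 = 10 + 2*5 = 10 + 10 = 20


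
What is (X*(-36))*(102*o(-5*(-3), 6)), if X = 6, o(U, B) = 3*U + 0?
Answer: -991440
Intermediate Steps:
o(U, B) = 3*U
(X*(-36))*(102*o(-5*(-3), 6)) = (6*(-36))*(102*(3*(-5*(-3)))) = -22032*3*15 = -22032*45 = -216*4590 = -991440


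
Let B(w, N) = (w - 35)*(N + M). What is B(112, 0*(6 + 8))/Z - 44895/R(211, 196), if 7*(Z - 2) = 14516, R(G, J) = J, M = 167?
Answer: -317340901/1423940 ≈ -222.86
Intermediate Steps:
Z = 14530/7 (Z = 2 + (⅐)*14516 = 2 + 14516/7 = 14530/7 ≈ 2075.7)
B(w, N) = (-35 + w)*(167 + N) (B(w, N) = (w - 35)*(N + 167) = (-35 + w)*(167 + N))
B(112, 0*(6 + 8))/Z - 44895/R(211, 196) = (-5845 - 0*(6 + 8) + 167*112 + (0*(6 + 8))*112)/(14530/7) - 44895/196 = (-5845 - 0*14 + 18704 + (0*14)*112)*(7/14530) - 44895*1/196 = (-5845 - 35*0 + 18704 + 0*112)*(7/14530) - 44895/196 = (-5845 + 0 + 18704 + 0)*(7/14530) - 44895/196 = 12859*(7/14530) - 44895/196 = 90013/14530 - 44895/196 = -317340901/1423940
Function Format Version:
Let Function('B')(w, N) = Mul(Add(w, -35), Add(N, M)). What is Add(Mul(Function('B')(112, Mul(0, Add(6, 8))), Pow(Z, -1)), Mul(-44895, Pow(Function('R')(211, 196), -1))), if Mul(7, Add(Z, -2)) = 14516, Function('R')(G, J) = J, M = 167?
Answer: Rational(-317340901, 1423940) ≈ -222.86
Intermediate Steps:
Z = Rational(14530, 7) (Z = Add(2, Mul(Rational(1, 7), 14516)) = Add(2, Rational(14516, 7)) = Rational(14530, 7) ≈ 2075.7)
Function('B')(w, N) = Mul(Add(-35, w), Add(167, N)) (Function('B')(w, N) = Mul(Add(w, -35), Add(N, 167)) = Mul(Add(-35, w), Add(167, N)))
Add(Mul(Function('B')(112, Mul(0, Add(6, 8))), Pow(Z, -1)), Mul(-44895, Pow(Function('R')(211, 196), -1))) = Add(Mul(Add(-5845, Mul(-35, Mul(0, Add(6, 8))), Mul(167, 112), Mul(Mul(0, Add(6, 8)), 112)), Pow(Rational(14530, 7), -1)), Mul(-44895, Pow(196, -1))) = Add(Mul(Add(-5845, Mul(-35, Mul(0, 14)), 18704, Mul(Mul(0, 14), 112)), Rational(7, 14530)), Mul(-44895, Rational(1, 196))) = Add(Mul(Add(-5845, Mul(-35, 0), 18704, Mul(0, 112)), Rational(7, 14530)), Rational(-44895, 196)) = Add(Mul(Add(-5845, 0, 18704, 0), Rational(7, 14530)), Rational(-44895, 196)) = Add(Mul(12859, Rational(7, 14530)), Rational(-44895, 196)) = Add(Rational(90013, 14530), Rational(-44895, 196)) = Rational(-317340901, 1423940)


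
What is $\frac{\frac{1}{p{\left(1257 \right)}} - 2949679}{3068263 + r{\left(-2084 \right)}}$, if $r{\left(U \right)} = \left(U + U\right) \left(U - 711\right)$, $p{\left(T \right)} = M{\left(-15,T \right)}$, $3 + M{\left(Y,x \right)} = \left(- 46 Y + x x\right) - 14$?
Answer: $- \frac{1554207496079}{7754928869402} \approx -0.20042$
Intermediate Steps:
$M{\left(Y,x \right)} = -17 + x^{2} - 46 Y$ ($M{\left(Y,x \right)} = -3 - \left(14 + 46 Y - x x\right) = -3 - \left(14 - x^{2} + 46 Y\right) = -17 + x^{2} - 46 Y$)
$p{\left(T \right)} = 673 + T^{2}$ ($p{\left(T \right)} = -17 + T^{2} - -690 = -17 + T^{2} + 690 = 673 + T^{2}$)
$r{\left(U \right)} = 2 U \left(-711 + U\right)$
$\frac{\frac{1}{p{\left(1257 \right)}} - 2949679}{3068263 + r{\left(-2084 \right)}} = \frac{\frac{1}{673 + 1257^{2}} - 2949679}{3068263 + 2 \left(-2084\right) \left(-711 - 2084\right)} = \frac{\frac{1}{673 + 1580049} - 2949679}{3068263 + 2 \left(-2084\right) \left(-2795\right)} = \frac{\frac{1}{1580722} - 2949679}{3068263 + 11649560} = \frac{\frac{1}{1580722} - 2949679}{14717823} = \left(- \frac{4662622488237}{1580722}\right) \frac{1}{14717823} = - \frac{1554207496079}{7754928869402}$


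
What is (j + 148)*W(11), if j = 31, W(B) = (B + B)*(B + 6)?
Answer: 66946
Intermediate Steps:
W(B) = 2*B*(6 + B) (W(B) = (2*B)*(6 + B) = 2*B*(6 + B))
(j + 148)*W(11) = (31 + 148)*(2*11*(6 + 11)) = 179*(2*11*17) = 179*374 = 66946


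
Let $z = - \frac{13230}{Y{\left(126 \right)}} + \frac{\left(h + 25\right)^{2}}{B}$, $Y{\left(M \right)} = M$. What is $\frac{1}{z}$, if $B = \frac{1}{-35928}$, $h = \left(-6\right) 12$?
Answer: $- \frac{1}{79365057} \approx -1.26 \cdot 10^{-8}$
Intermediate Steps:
$h = -72$
$B = - \frac{1}{35928} \approx -2.7833 \cdot 10^{-5}$
$z = -79365057$ ($z = - \frac{13230}{126} + \frac{\left(-72 + 25\right)^{2}}{- \frac{1}{35928}} = \left(-13230\right) \frac{1}{126} + \left(-47\right)^{2} \left(-35928\right) = -105 + 2209 \left(-35928\right) = -105 - 79364952 = -79365057$)
$\frac{1}{z} = \frac{1}{-79365057} = - \frac{1}{79365057}$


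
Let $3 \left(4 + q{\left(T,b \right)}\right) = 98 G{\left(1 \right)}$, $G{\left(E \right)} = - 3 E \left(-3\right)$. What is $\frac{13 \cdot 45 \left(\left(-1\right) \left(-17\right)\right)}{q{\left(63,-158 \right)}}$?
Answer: $\frac{1989}{58} \approx 34.293$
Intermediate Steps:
$G{\left(E \right)} = 9 E$
$q{\left(T,b \right)} = 290$ ($q{\left(T,b \right)} = -4 + \frac{98 \cdot 9 \cdot 1}{3} = -4 + \frac{98 \cdot 9}{3} = -4 + \frac{1}{3} \cdot 882 = -4 + 294 = 290$)
$\frac{13 \cdot 45 \left(\left(-1\right) \left(-17\right)\right)}{q{\left(63,-158 \right)}} = \frac{13 \cdot 45 \left(\left(-1\right) \left(-17\right)\right)}{290} = 585 \cdot 17 \cdot \frac{1}{290} = 9945 \cdot \frac{1}{290} = \frac{1989}{58}$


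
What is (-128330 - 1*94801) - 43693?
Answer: -266824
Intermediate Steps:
(-128330 - 1*94801) - 43693 = (-128330 - 94801) - 43693 = -223131 - 43693 = -266824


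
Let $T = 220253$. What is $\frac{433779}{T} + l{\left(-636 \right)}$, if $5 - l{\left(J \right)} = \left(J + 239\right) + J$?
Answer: $\frac{229056393}{220253} \approx 1040.0$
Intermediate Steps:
$l{\left(J \right)} = -234 - 2 J$ ($l{\left(J \right)} = 5 - \left(\left(J + 239\right) + J\right) = 5 - \left(\left(239 + J\right) + J\right) = 5 - \left(239 + 2 J\right) = -234 - 2 J$)
$\frac{433779}{T} + l{\left(-636 \right)} = \frac{433779}{220253} - -1038 = 433779 \cdot \frac{1}{220253} + \left(-234 + 1272\right) = \frac{433779}{220253} + 1038 = \frac{229056393}{220253}$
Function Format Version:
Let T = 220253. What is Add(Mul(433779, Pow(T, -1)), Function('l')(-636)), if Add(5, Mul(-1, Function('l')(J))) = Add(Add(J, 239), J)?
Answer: Rational(229056393, 220253) ≈ 1040.0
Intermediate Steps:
Function('l')(J) = Add(-234, Mul(-2, J)) (Function('l')(J) = Add(5, Mul(-1, Add(Add(J, 239), J))) = Add(5, Mul(-1, Add(Add(239, J), J))) = Add(5, Mul(-1, Add(239, Mul(2, J)))) = Add(5, Add(-239, Mul(-2, J))) = Add(-234, Mul(-2, J)))
Add(Mul(433779, Pow(T, -1)), Function('l')(-636)) = Add(Mul(433779, Pow(220253, -1)), Add(-234, Mul(-2, -636))) = Add(Mul(433779, Rational(1, 220253)), Add(-234, 1272)) = Add(Rational(433779, 220253), 1038) = Rational(229056393, 220253)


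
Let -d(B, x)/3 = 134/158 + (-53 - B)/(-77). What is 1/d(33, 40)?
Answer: -6083/35859 ≈ -0.16964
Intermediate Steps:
d(B, x) = -28038/6083 - 3*B/77 (d(B, x) = -3*(134/158 + (-53 - B)/(-77)) = -3*(134*(1/158) + (-53 - B)*(-1/77)) = -3*(67/79 + (53/77 + B/77)) = -3*(9346/6083 + B/77) = -28038/6083 - 3*B/77)
1/d(33, 40) = 1/(-28038/6083 - 3/77*33) = 1/(-28038/6083 - 9/7) = 1/(-35859/6083) = -6083/35859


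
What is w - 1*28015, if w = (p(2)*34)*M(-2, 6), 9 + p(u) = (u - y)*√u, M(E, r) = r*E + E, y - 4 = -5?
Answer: -23731 - 1428*√2 ≈ -25751.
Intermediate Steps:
y = -1 (y = 4 - 5 = -1)
M(E, r) = E + E*r (M(E, r) = E*r + E = E + E*r)
p(u) = -9 + √u*(1 + u) (p(u) = -9 + (u - 1*(-1))*√u = -9 + (u + 1)*√u = -9 + (1 + u)*√u = -9 + √u*(1 + u))
w = 4284 - 1428*√2 (w = ((-9 + √2 + 2^(3/2))*34)*(-2*(1 + 6)) = ((-9 + √2 + 2*√2)*34)*(-2*7) = ((-9 + 3*√2)*34)*(-14) = (-306 + 102*√2)*(-14) = 4284 - 1428*√2 ≈ 2264.5)
w - 1*28015 = (4284 - 1428*√2) - 1*28015 = (4284 - 1428*√2) - 28015 = -23731 - 1428*√2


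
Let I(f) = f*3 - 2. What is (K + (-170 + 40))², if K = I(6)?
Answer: 12996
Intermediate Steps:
I(f) = -2 + 3*f (I(f) = 3*f - 2 = -2 + 3*f)
K = 16 (K = -2 + 3*6 = -2 + 18 = 16)
(K + (-170 + 40))² = (16 + (-170 + 40))² = (16 - 130)² = (-114)² = 12996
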